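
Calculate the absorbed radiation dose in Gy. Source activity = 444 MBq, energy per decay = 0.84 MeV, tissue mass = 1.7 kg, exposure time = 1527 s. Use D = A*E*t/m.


A = 444 MBq = 4.4400e+08 Bq
E = 0.84 MeV = 1.34568e-13 J
D = A*E*t/m = 4.4400e+08*1.34568e-13*1527/1.7
D = 0.05367 Gy


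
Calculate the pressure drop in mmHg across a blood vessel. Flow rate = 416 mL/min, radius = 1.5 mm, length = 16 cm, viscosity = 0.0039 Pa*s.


dP = 8*mu*L*Q / (pi*r^4)
Q = 416 mL/min = 6.93333e-06 m^3/s
dP = 2176.21 Pa = 2176.21 / 133.322 mmHg = 16.32 mmHg


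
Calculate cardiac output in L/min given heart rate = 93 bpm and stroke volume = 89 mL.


CO = HR * SV
CO = 93 * 89 / 1000
CO = 8.277 L/min


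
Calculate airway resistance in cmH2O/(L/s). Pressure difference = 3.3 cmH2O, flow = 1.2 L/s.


R = dP / flow
R = 3.3 / 1.2
R = 2.75 cmH2O/(L/s)


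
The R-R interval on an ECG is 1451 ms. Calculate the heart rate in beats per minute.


HR = 60 / RR_interval(s)
RR = 1451 ms = 1.451 s
HR = 60 / 1.451 = 41.35 bpm


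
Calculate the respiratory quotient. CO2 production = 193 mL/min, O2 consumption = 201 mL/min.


RQ = VCO2 / VO2
RQ = 193 / 201
RQ = 0.9602


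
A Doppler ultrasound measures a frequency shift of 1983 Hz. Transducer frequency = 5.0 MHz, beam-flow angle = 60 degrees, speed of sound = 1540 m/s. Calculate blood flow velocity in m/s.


v = fd * c / (2 * f0 * cos(theta))
v = 1983 * 1540 / (2 * 5.0000e+06 * cos(60))
v = 0.6108 m/s


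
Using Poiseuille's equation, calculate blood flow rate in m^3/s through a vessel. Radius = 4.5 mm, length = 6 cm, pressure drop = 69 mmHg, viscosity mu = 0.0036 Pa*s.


Q = pi*r^4*dP / (8*mu*L)
r = 0.0045 m, L = 0.06 m
dP = 69 mmHg = 9199.218 Pa
Q = 0.006858 m^3/s


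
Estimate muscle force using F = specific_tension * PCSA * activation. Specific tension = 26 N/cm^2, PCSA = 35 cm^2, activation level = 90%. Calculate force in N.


F = sigma * PCSA * activation
F = 26 * 35 * 0.9
F = 819 N


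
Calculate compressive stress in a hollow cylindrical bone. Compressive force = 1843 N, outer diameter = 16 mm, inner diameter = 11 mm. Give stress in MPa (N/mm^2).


A = pi*(r_o^2 - r_i^2)
r_o = 8 mm, r_i = 5.5 mm
A = 106.029 mm^2
sigma = F/A = 1843 / 106.029
sigma = 17.38 MPa


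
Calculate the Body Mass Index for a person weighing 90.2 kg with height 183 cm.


BMI = weight / height^2
height = 183 cm = 1.83 m
BMI = 90.2 / 1.83^2
BMI = 26.93 kg/m^2


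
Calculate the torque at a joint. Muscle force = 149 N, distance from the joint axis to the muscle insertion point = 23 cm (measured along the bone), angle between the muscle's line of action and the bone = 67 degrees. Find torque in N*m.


Torque = F * d * sin(theta)   (moment arm = d*sin(theta))
d = 23 cm = 0.23 m
Torque = 149 * 0.23 * sin(67)
Torque = 31.55 N*m


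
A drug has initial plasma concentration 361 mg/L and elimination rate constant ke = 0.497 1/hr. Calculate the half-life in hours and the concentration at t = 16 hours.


t_half = ln(2) / ke = 0.693147 / 0.497 = 1.395 hr
C(t) = C0 * exp(-ke*t) = 361 * exp(-0.497*16)
C(16) = 0.1271 mg/L


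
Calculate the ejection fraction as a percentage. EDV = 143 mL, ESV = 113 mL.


SV = EDV - ESV = 143 - 113 = 30 mL
EF = SV/EDV * 100 = 30/143 * 100
EF = 20.98%


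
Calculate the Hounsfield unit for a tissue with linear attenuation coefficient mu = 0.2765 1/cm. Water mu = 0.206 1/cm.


HU = ((mu_tissue - mu_water) / mu_water) * 1000
HU = ((0.2765 - 0.206) / 0.206) * 1000
HU = 342.2


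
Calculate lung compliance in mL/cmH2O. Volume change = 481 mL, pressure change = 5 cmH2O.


C = dV / dP
C = 481 / 5
C = 96.2 mL/cmH2O


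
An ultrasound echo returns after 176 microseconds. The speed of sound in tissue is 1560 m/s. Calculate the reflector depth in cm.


depth = c * t / 2
t = 176 us = 1.7600e-04 s
depth = 1560 * 1.7600e-04 / 2
depth = 0.13728 m = 13.728 cm


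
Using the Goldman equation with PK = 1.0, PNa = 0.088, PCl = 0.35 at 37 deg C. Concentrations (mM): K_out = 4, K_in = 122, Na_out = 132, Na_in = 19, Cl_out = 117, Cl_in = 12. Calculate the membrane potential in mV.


Vm = (RT/F)*ln((PK*Ko + PNa*Nao + PCl*Cli)/(PK*Ki + PNa*Nai + PCl*Clo))
Numer = 19.816, Denom = 164.622
Vm = -56.58 mV


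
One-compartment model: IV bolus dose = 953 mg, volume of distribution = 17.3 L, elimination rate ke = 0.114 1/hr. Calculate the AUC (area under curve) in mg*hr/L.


C0 = Dose/Vd = 953/17.3 = 55.0867 mg/L
AUC = C0/ke = 55.0867/0.114
AUC = 483.2 mg*hr/L


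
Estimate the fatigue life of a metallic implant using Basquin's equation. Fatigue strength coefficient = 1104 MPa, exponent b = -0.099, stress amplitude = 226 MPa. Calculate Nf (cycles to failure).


sigma_a = sigma_f' * (2Nf)^b
2Nf = (sigma_a/sigma_f')^(1/b)
2Nf = (226/1104)^(1/-0.099)
2Nf = 9082140.7
Nf = 4.5411e+06


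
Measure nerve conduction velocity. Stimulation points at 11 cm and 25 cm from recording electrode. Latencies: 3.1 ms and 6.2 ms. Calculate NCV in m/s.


Distance = (25 - 11) / 100 = 0.14 m
dt = (6.2 - 3.1) / 1000 = 0.0031 s
NCV = dist / dt = 45.16 m/s


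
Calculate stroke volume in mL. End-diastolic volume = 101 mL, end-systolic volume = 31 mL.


SV = EDV - ESV
SV = 101 - 31
SV = 70 mL


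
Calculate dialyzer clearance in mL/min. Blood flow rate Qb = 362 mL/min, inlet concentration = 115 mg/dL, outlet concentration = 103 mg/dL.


K = Qb * (Cb_in - Cb_out) / Cb_in
K = 362 * (115 - 103) / 115
K = 37.77 mL/min


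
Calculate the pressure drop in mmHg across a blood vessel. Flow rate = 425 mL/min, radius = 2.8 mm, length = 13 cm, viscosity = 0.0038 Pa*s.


dP = 8*mu*L*Q / (pi*r^4)
Q = 425 mL/min = 7.08333e-06 m^3/s
dP = 144.968 Pa = 144.968 / 133.322 mmHg = 1.087 mmHg


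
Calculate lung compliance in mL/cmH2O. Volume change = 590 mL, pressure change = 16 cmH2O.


C = dV / dP
C = 590 / 16
C = 36.88 mL/cmH2O


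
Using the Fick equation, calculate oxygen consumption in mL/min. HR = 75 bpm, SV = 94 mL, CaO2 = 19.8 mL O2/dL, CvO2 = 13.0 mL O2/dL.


CO = HR*SV = 75*94/1000 = 7.05 L/min
a-v O2 diff = 19.8 - 13.0 = 6.8 mL/dL
VO2 = CO * (CaO2-CvO2) * 10 dL/L
VO2 = 7.05 * 6.8 * 10
VO2 = 479.4 mL/min


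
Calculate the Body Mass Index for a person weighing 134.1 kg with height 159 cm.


BMI = weight / height^2
height = 159 cm = 1.59 m
BMI = 134.1 / 1.59^2
BMI = 53.04 kg/m^2


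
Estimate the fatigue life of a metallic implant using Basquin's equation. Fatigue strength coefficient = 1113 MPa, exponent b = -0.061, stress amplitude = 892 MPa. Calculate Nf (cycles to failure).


sigma_a = sigma_f' * (2Nf)^b
2Nf = (sigma_a/sigma_f')^(1/b)
2Nf = (892/1113)^(1/-0.061)
2Nf = 37.66229
Nf = 18.83


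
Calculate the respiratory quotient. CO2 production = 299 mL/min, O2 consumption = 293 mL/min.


RQ = VCO2 / VO2
RQ = 299 / 293
RQ = 1.02


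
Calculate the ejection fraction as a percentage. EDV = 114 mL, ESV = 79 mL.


SV = EDV - ESV = 114 - 79 = 35 mL
EF = SV/EDV * 100 = 35/114 * 100
EF = 30.7%


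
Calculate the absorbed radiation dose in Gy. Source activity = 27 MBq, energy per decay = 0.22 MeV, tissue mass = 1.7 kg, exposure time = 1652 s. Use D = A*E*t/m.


A = 27 MBq = 2.7000e+07 Bq
E = 0.22 MeV = 3.5244e-14 J
D = A*E*t/m = 2.7000e+07*3.5244e-14*1652/1.7
D = 9.2472e-04 Gy


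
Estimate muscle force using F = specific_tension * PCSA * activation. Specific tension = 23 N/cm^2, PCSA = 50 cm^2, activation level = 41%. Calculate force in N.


F = sigma * PCSA * activation
F = 23 * 50 * 0.41
F = 471.5 N


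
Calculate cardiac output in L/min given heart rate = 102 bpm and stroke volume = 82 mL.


CO = HR * SV
CO = 102 * 82 / 1000
CO = 8.364 L/min


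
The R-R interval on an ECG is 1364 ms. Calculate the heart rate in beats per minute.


HR = 60 / RR_interval(s)
RR = 1364 ms = 1.364 s
HR = 60 / 1.364 = 43.99 bpm


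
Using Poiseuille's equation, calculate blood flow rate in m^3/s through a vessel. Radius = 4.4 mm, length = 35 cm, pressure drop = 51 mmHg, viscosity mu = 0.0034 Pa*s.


Q = pi*r^4*dP / (8*mu*L)
r = 0.0044 m, L = 0.35 m
dP = 51 mmHg = 6799.422 Pa
Q = 8.4100e-04 m^3/s


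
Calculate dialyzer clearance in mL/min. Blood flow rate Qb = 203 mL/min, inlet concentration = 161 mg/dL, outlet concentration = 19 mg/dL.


K = Qb * (Cb_in - Cb_out) / Cb_in
K = 203 * (161 - 19) / 161
K = 179 mL/min


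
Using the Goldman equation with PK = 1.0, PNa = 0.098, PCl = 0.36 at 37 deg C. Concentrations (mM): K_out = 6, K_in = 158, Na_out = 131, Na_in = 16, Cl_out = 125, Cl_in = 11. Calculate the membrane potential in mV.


Vm = (RT/F)*ln((PK*Ko + PNa*Nao + PCl*Cli)/(PK*Ki + PNa*Nai + PCl*Clo))
Numer = 22.798, Denom = 204.568
Vm = -58.64 mV


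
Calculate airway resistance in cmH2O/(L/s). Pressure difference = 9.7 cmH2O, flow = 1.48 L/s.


R = dP / flow
R = 9.7 / 1.48
R = 6.554 cmH2O/(L/s)


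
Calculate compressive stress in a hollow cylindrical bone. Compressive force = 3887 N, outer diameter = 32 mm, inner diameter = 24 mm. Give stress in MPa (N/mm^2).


A = pi*(r_o^2 - r_i^2)
r_o = 16 mm, r_i = 12 mm
A = 351.858 mm^2
sigma = F/A = 3887 / 351.858
sigma = 11.05 MPa


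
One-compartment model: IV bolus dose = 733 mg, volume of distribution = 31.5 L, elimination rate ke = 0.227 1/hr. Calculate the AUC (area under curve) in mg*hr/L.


C0 = Dose/Vd = 733/31.5 = 23.2698 mg/L
AUC = C0/ke = 23.2698/0.227
AUC = 102.5 mg*hr/L


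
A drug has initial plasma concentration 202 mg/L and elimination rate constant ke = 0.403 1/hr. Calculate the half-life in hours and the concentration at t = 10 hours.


t_half = ln(2) / ke = 0.693147 / 0.403 = 1.72 hr
C(t) = C0 * exp(-ke*t) = 202 * exp(-0.403*10)
C(10) = 3.59 mg/L


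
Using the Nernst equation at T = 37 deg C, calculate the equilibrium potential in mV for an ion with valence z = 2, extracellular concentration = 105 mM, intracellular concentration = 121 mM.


E = (RT/(zF)) * ln(C_out/C_in)
T = 37 + 273.15 = 310.15 K
E = (8.314 * 310.15 / (2 * 96485)) * ln(105/121)
E = -1.895 mV


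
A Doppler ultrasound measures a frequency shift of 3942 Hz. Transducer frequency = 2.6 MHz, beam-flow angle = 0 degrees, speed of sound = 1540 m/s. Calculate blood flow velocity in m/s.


v = fd * c / (2 * f0 * cos(theta))
v = 3942 * 1540 / (2 * 2.6000e+06 * cos(0))
v = 1.167 m/s


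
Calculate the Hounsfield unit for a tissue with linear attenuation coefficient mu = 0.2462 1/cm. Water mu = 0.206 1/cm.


HU = ((mu_tissue - mu_water) / mu_water) * 1000
HU = ((0.2462 - 0.206) / 0.206) * 1000
HU = 195.1


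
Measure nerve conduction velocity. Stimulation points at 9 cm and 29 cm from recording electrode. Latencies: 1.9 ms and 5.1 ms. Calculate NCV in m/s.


Distance = (29 - 9) / 100 = 0.2 m
dt = (5.1 - 1.9) / 1000 = 0.0032 s
NCV = dist / dt = 62.5 m/s


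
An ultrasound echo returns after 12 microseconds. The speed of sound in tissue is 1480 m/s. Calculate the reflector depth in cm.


depth = c * t / 2
t = 12 us = 1.2000e-05 s
depth = 1480 * 1.2000e-05 / 2
depth = 0.00888 m = 0.888 cm


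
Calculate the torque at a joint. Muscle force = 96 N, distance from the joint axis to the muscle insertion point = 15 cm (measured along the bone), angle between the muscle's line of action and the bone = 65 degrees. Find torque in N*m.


Torque = F * d * sin(theta)   (moment arm = d*sin(theta))
d = 15 cm = 0.15 m
Torque = 96 * 0.15 * sin(65)
Torque = 13.05 N*m


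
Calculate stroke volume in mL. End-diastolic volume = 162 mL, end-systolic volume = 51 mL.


SV = EDV - ESV
SV = 162 - 51
SV = 111 mL


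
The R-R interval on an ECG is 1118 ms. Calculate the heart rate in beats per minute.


HR = 60 / RR_interval(s)
RR = 1118 ms = 1.118 s
HR = 60 / 1.118 = 53.67 bpm


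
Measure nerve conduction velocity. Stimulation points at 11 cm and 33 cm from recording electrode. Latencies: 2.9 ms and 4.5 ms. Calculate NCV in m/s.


Distance = (33 - 11) / 100 = 0.22 m
dt = (4.5 - 2.9) / 1000 = 0.0016 s
NCV = dist / dt = 137.5 m/s


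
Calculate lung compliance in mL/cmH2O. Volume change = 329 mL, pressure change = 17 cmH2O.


C = dV / dP
C = 329 / 17
C = 19.35 mL/cmH2O


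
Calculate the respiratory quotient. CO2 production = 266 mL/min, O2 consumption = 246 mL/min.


RQ = VCO2 / VO2
RQ = 266 / 246
RQ = 1.081


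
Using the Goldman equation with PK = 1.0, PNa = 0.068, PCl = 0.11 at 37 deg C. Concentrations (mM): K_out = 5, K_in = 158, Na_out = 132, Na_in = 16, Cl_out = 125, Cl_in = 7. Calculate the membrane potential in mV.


Vm = (RT/F)*ln((PK*Ko + PNa*Nao + PCl*Cli)/(PK*Ki + PNa*Nai + PCl*Clo))
Numer = 14.746, Denom = 172.838
Vm = -65.78 mV


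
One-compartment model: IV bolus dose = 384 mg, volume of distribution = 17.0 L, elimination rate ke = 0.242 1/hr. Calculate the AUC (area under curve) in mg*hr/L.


C0 = Dose/Vd = 384/17.0 = 22.5882 mg/L
AUC = C0/ke = 22.5882/0.242
AUC = 93.34 mg*hr/L


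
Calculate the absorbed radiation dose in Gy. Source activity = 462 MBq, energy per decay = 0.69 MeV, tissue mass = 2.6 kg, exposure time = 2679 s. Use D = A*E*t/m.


A = 462 MBq = 4.6200e+08 Bq
E = 0.69 MeV = 1.10538e-13 J
D = A*E*t/m = 4.6200e+08*1.10538e-13*2679/2.6
D = 0.05262 Gy


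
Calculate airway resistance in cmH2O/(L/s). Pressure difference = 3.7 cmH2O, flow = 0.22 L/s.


R = dP / flow
R = 3.7 / 0.22
R = 16.82 cmH2O/(L/s)


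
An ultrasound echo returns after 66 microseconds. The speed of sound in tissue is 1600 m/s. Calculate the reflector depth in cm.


depth = c * t / 2
t = 66 us = 6.6000e-05 s
depth = 1600 * 6.6000e-05 / 2
depth = 0.0528 m = 5.28 cm


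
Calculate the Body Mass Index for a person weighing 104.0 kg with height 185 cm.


BMI = weight / height^2
height = 185 cm = 1.85 m
BMI = 104.0 / 1.85^2
BMI = 30.39 kg/m^2


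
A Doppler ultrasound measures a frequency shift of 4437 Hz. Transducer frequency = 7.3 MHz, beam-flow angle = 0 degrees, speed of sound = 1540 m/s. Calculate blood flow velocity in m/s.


v = fd * c / (2 * f0 * cos(theta))
v = 4437 * 1540 / (2 * 7.3000e+06 * cos(0))
v = 0.468 m/s


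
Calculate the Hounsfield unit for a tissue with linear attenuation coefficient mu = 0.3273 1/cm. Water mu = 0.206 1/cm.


HU = ((mu_tissue - mu_water) / mu_water) * 1000
HU = ((0.3273 - 0.206) / 0.206) * 1000
HU = 588.8


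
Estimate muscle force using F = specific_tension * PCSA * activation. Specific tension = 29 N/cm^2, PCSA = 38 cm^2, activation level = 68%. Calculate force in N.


F = sigma * PCSA * activation
F = 29 * 38 * 0.68
F = 749.4 N


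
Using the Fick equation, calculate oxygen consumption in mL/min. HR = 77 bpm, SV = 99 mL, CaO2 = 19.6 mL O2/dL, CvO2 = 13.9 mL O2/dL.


CO = HR*SV = 77*99/1000 = 7.623 L/min
a-v O2 diff = 19.6 - 13.9 = 5.7 mL/dL
VO2 = CO * (CaO2-CvO2) * 10 dL/L
VO2 = 7.623 * 5.7 * 10
VO2 = 434.5 mL/min


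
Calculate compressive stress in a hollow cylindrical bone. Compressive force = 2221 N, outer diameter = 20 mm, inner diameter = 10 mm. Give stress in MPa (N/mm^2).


A = pi*(r_o^2 - r_i^2)
r_o = 10 mm, r_i = 5 mm
A = 235.619 mm^2
sigma = F/A = 2221 / 235.619
sigma = 9.426 MPa


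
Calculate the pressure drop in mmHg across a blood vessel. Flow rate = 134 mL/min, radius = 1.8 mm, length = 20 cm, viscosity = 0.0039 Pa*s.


dP = 8*mu*L*Q / (pi*r^4)
Q = 134 mL/min = 2.23333e-06 m^3/s
dP = 422.569 Pa = 422.569 / 133.322 mmHg = 3.17 mmHg


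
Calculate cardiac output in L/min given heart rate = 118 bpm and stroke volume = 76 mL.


CO = HR * SV
CO = 118 * 76 / 1000
CO = 8.968 L/min


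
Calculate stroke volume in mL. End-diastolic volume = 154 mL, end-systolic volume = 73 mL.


SV = EDV - ESV
SV = 154 - 73
SV = 81 mL


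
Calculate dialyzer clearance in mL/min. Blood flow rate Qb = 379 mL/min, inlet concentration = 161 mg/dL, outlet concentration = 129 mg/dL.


K = Qb * (Cb_in - Cb_out) / Cb_in
K = 379 * (161 - 129) / 161
K = 75.33 mL/min


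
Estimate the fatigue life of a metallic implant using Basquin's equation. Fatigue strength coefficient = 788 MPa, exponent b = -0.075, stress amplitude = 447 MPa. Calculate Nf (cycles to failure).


sigma_a = sigma_f' * (2Nf)^b
2Nf = (sigma_a/sigma_f')^(1/b)
2Nf = (447/788)^(1/-0.075)
2Nf = 1918.2973
Nf = 959.1


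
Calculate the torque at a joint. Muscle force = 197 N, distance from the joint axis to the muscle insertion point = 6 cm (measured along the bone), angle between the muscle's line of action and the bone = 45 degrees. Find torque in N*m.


Torque = F * d * sin(theta)   (moment arm = d*sin(theta))
d = 6 cm = 0.06 m
Torque = 197 * 0.06 * sin(45)
Torque = 8.358 N*m


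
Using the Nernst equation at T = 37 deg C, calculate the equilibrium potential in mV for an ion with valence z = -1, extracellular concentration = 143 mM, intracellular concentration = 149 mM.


E = (RT/(zF)) * ln(C_out/C_in)
T = 37 + 273.15 = 310.15 K
E = (8.314 * 310.15 / (-1 * 96485)) * ln(143/149)
E = 1.098 mV


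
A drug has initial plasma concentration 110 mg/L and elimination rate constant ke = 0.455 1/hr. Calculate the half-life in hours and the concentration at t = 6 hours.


t_half = ln(2) / ke = 0.693147 / 0.455 = 1.523 hr
C(t) = C0 * exp(-ke*t) = 110 * exp(-0.455*6)
C(6) = 7.174 mg/L


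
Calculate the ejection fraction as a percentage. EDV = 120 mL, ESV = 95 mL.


SV = EDV - ESV = 120 - 95 = 25 mL
EF = SV/EDV * 100 = 25/120 * 100
EF = 20.83%


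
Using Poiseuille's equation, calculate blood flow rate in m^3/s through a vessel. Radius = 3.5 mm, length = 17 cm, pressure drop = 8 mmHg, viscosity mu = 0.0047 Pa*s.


Q = pi*r^4*dP / (8*mu*L)
r = 0.0035 m, L = 0.17 m
dP = 8 mmHg = 1066.576 Pa
Q = 7.8664e-05 m^3/s


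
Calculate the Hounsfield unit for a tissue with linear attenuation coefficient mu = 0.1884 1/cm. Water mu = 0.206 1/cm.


HU = ((mu_tissue - mu_water) / mu_water) * 1000
HU = ((0.1884 - 0.206) / 0.206) * 1000
HU = -85.44


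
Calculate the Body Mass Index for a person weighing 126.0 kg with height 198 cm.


BMI = weight / height^2
height = 198 cm = 1.98 m
BMI = 126.0 / 1.98^2
BMI = 32.14 kg/m^2


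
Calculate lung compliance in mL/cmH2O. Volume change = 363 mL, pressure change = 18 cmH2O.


C = dV / dP
C = 363 / 18
C = 20.17 mL/cmH2O


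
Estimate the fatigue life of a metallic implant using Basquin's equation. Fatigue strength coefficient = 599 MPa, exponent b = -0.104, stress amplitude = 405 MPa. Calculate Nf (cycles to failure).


sigma_a = sigma_f' * (2Nf)^b
2Nf = (sigma_a/sigma_f')^(1/b)
2Nf = (405/599)^(1/-0.104)
2Nf = 43.086798
Nf = 21.54


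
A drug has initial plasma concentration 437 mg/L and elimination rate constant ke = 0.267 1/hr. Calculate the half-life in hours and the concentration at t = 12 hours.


t_half = ln(2) / ke = 0.693147 / 0.267 = 2.596 hr
C(t) = C0 * exp(-ke*t) = 437 * exp(-0.267*12)
C(12) = 17.74 mg/L


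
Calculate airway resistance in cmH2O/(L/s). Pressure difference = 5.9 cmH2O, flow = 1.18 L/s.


R = dP / flow
R = 5.9 / 1.18
R = 5 cmH2O/(L/s)


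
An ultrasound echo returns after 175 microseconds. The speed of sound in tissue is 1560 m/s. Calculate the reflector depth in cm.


depth = c * t / 2
t = 175 us = 1.7500e-04 s
depth = 1560 * 1.7500e-04 / 2
depth = 0.1365 m = 13.65 cm


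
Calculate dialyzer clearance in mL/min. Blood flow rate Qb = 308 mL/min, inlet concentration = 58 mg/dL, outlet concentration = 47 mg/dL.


K = Qb * (Cb_in - Cb_out) / Cb_in
K = 308 * (58 - 47) / 58
K = 58.41 mL/min


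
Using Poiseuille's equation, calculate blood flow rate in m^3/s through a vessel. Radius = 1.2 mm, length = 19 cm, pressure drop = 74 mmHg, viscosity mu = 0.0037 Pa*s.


Q = pi*r^4*dP / (8*mu*L)
r = 0.0012 m, L = 0.19 m
dP = 74 mmHg = 9865.828 Pa
Q = 1.1428e-05 m^3/s


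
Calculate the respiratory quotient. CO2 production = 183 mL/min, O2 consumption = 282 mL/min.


RQ = VCO2 / VO2
RQ = 183 / 282
RQ = 0.6489


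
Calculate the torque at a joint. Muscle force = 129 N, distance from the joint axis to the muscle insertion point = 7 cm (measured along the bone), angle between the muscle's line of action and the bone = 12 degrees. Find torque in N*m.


Torque = F * d * sin(theta)   (moment arm = d*sin(theta))
d = 7 cm = 0.07 m
Torque = 129 * 0.07 * sin(12)
Torque = 1.877 N*m


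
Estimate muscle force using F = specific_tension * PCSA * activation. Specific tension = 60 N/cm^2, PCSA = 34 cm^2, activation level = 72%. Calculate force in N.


F = sigma * PCSA * activation
F = 60 * 34 * 0.72
F = 1469 N


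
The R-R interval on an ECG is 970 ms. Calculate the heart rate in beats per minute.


HR = 60 / RR_interval(s)
RR = 970 ms = 0.97 s
HR = 60 / 0.97 = 61.86 bpm


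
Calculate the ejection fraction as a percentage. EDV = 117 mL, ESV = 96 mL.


SV = EDV - ESV = 117 - 96 = 21 mL
EF = SV/EDV * 100 = 21/117 * 100
EF = 17.95%


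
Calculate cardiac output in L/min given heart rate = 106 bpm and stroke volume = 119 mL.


CO = HR * SV
CO = 106 * 119 / 1000
CO = 12.61 L/min


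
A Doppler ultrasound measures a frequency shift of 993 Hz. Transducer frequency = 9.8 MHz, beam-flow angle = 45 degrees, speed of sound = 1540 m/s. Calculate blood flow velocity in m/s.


v = fd * c / (2 * f0 * cos(theta))
v = 993 * 1540 / (2 * 9.8000e+06 * cos(45))
v = 0.1103 m/s


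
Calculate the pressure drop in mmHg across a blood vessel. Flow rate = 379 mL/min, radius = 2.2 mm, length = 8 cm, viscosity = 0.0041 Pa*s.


dP = 8*mu*L*Q / (pi*r^4)
Q = 379 mL/min = 6.31667e-06 m^3/s
dP = 225.222 Pa = 225.222 / 133.322 mmHg = 1.689 mmHg


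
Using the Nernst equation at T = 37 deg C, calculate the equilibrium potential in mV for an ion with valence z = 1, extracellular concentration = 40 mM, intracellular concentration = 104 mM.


E = (RT/(zF)) * ln(C_out/C_in)
T = 37 + 273.15 = 310.15 K
E = (8.314 * 310.15 / (1 * 96485)) * ln(40/104)
E = -25.54 mV


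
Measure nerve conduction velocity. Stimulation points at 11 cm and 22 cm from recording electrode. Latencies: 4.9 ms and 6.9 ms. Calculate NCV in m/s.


Distance = (22 - 11) / 100 = 0.11 m
dt = (6.9 - 4.9) / 1000 = 0.002 s
NCV = dist / dt = 55 m/s


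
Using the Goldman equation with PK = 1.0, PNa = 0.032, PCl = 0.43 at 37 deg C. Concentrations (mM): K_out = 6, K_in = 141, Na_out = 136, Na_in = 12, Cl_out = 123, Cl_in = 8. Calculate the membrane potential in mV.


Vm = (RT/F)*ln((PK*Ko + PNa*Nao + PCl*Cli)/(PK*Ki + PNa*Nai + PCl*Clo))
Numer = 13.792, Denom = 194.274
Vm = -70.69 mV


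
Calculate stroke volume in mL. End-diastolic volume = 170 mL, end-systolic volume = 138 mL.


SV = EDV - ESV
SV = 170 - 138
SV = 32 mL


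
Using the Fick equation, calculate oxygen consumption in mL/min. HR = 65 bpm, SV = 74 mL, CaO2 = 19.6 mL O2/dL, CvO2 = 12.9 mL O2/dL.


CO = HR*SV = 65*74/1000 = 4.81 L/min
a-v O2 diff = 19.6 - 12.9 = 6.7 mL/dL
VO2 = CO * (CaO2-CvO2) * 10 dL/L
VO2 = 4.81 * 6.7 * 10
VO2 = 322.3 mL/min


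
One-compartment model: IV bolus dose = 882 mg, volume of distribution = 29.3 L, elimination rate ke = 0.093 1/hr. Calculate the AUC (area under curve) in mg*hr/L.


C0 = Dose/Vd = 882/29.3 = 30.1024 mg/L
AUC = C0/ke = 30.1024/0.093
AUC = 323.7 mg*hr/L


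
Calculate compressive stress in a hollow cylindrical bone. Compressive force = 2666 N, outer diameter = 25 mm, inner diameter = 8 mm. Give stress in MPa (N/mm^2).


A = pi*(r_o^2 - r_i^2)
r_o = 12.5 mm, r_i = 4 mm
A = 440.608 mm^2
sigma = F/A = 2666 / 440.608
sigma = 6.051 MPa


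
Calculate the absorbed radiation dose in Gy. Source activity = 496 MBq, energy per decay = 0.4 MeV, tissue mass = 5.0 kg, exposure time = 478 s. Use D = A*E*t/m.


A = 496 MBq = 4.9600e+08 Bq
E = 0.4 MeV = 6.408e-14 J
D = A*E*t/m = 4.9600e+08*6.408e-14*478/5.0
D = 0.003039 Gy


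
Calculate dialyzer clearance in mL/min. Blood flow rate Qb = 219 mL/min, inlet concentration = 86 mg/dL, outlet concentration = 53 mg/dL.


K = Qb * (Cb_in - Cb_out) / Cb_in
K = 219 * (86 - 53) / 86
K = 84.03 mL/min


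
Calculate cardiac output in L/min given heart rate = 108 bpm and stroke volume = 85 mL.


CO = HR * SV
CO = 108 * 85 / 1000
CO = 9.18 L/min


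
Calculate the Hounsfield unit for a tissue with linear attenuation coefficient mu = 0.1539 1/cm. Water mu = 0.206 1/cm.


HU = ((mu_tissue - mu_water) / mu_water) * 1000
HU = ((0.1539 - 0.206) / 0.206) * 1000
HU = -252.9


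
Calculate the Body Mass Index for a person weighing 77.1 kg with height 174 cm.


BMI = weight / height^2
height = 174 cm = 1.74 m
BMI = 77.1 / 1.74^2
BMI = 25.47 kg/m^2


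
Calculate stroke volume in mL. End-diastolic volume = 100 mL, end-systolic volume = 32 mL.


SV = EDV - ESV
SV = 100 - 32
SV = 68 mL


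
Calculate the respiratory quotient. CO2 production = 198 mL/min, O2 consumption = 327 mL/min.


RQ = VCO2 / VO2
RQ = 198 / 327
RQ = 0.6055


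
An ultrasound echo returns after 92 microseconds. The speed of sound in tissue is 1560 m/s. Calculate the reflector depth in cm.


depth = c * t / 2
t = 92 us = 9.2000e-05 s
depth = 1560 * 9.2000e-05 / 2
depth = 0.07176 m = 7.176 cm


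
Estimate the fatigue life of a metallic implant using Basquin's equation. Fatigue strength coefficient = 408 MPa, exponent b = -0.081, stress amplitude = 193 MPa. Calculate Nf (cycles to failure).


sigma_a = sigma_f' * (2Nf)^b
2Nf = (sigma_a/sigma_f')^(1/b)
2Nf = (193/408)^(1/-0.081)
2Nf = 10318.474
Nf = 5159


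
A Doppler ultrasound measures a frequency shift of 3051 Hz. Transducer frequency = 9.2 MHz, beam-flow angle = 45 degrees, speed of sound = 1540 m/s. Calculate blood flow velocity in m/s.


v = fd * c / (2 * f0 * cos(theta))
v = 3051 * 1540 / (2 * 9.2000e+06 * cos(45))
v = 0.3611 m/s


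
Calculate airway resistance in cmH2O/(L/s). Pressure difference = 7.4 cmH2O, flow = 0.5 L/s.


R = dP / flow
R = 7.4 / 0.5
R = 14.8 cmH2O/(L/s)


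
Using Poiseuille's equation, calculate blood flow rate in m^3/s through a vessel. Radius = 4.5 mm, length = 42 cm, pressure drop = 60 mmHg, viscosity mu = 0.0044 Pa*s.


Q = pi*r^4*dP / (8*mu*L)
r = 0.0045 m, L = 0.42 m
dP = 60 mmHg = 7999.32 Pa
Q = 6.9705e-04 m^3/s


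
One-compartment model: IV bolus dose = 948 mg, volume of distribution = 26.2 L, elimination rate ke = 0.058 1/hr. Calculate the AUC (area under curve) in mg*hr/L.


C0 = Dose/Vd = 948/26.2 = 36.1832 mg/L
AUC = C0/ke = 36.1832/0.058
AUC = 623.8 mg*hr/L


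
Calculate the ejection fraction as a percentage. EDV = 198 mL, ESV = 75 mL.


SV = EDV - ESV = 198 - 75 = 123 mL
EF = SV/EDV * 100 = 123/198 * 100
EF = 62.12%


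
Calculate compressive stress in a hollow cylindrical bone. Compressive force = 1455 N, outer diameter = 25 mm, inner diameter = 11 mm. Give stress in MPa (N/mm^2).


A = pi*(r_o^2 - r_i^2)
r_o = 12.5 mm, r_i = 5.5 mm
A = 395.841 mm^2
sigma = F/A = 1455 / 395.841
sigma = 3.676 MPa


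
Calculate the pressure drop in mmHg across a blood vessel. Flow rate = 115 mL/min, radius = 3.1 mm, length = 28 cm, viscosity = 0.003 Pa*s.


dP = 8*mu*L*Q / (pi*r^4)
Q = 115 mL/min = 1.91667e-06 m^3/s
dP = 44.3936 Pa = 44.3936 / 133.322 mmHg = 0.333 mmHg


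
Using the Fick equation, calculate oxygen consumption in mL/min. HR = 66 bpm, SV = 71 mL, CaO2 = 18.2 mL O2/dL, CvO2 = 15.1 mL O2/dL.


CO = HR*SV = 66*71/1000 = 4.686 L/min
a-v O2 diff = 18.2 - 15.1 = 3.1 mL/dL
VO2 = CO * (CaO2-CvO2) * 10 dL/L
VO2 = 4.686 * 3.1 * 10
VO2 = 145.3 mL/min


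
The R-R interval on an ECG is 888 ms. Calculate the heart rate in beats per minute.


HR = 60 / RR_interval(s)
RR = 888 ms = 0.888 s
HR = 60 / 0.888 = 67.57 bpm


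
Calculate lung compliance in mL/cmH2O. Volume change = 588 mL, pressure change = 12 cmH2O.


C = dV / dP
C = 588 / 12
C = 49 mL/cmH2O


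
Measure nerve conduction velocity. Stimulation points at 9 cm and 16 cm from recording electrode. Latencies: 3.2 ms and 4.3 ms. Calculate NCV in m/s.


Distance = (16 - 9) / 100 = 0.07 m
dt = (4.3 - 3.2) / 1000 = 0.0011 s
NCV = dist / dt = 63.64 m/s


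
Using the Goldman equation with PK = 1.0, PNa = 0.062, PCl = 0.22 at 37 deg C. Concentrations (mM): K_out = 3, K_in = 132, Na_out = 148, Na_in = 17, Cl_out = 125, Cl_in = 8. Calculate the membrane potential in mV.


Vm = (RT/F)*ln((PK*Ko + PNa*Nao + PCl*Cli)/(PK*Ki + PNa*Nai + PCl*Clo))
Numer = 13.936, Denom = 160.554
Vm = -65.32 mV


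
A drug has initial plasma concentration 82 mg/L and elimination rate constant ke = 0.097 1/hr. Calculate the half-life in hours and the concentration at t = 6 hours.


t_half = ln(2) / ke = 0.693147 / 0.097 = 7.146 hr
C(t) = C0 * exp(-ke*t) = 82 * exp(-0.097*6)
C(6) = 45.82 mg/L


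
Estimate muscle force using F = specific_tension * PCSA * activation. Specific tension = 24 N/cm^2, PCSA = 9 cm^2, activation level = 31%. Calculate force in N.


F = sigma * PCSA * activation
F = 24 * 9 * 0.31
F = 66.96 N


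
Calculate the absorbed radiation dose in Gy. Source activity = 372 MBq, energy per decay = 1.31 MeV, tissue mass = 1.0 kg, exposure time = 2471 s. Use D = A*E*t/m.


A = 372 MBq = 3.7200e+08 Bq
E = 1.31 MeV = 2.09862e-13 J
D = A*E*t/m = 3.7200e+08*2.09862e-13*2471/1.0
D = 0.1929 Gy


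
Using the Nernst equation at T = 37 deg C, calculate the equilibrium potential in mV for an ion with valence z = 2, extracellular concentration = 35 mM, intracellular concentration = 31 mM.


E = (RT/(zF)) * ln(C_out/C_in)
T = 37 + 273.15 = 310.15 K
E = (8.314 * 310.15 / (2 * 96485)) * ln(35/31)
E = 1.622 mV


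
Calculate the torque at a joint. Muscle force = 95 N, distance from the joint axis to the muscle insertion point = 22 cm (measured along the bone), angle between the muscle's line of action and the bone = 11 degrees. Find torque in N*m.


Torque = F * d * sin(theta)   (moment arm = d*sin(theta))
d = 22 cm = 0.22 m
Torque = 95 * 0.22 * sin(11)
Torque = 3.988 N*m


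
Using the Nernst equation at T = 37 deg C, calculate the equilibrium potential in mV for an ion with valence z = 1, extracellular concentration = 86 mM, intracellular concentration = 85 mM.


E = (RT/(zF)) * ln(C_out/C_in)
T = 37 + 273.15 = 310.15 K
E = (8.314 * 310.15 / (1 * 96485)) * ln(86/85)
E = 0.3126 mV


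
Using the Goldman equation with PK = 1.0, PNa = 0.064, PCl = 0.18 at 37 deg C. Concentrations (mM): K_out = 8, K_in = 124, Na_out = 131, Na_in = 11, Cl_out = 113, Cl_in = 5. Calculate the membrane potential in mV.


Vm = (RT/F)*ln((PK*Ko + PNa*Nao + PCl*Cli)/(PK*Ki + PNa*Nai + PCl*Clo))
Numer = 17.284, Denom = 145.044
Vm = -56.85 mV


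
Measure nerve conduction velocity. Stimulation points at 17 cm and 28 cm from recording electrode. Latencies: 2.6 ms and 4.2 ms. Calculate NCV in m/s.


Distance = (28 - 17) / 100 = 0.11 m
dt = (4.2 - 2.6) / 1000 = 0.0016 s
NCV = dist / dt = 68.75 m/s


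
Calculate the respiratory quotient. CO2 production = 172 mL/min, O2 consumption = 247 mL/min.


RQ = VCO2 / VO2
RQ = 172 / 247
RQ = 0.6964


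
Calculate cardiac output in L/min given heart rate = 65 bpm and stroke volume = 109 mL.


CO = HR * SV
CO = 65 * 109 / 1000
CO = 7.085 L/min


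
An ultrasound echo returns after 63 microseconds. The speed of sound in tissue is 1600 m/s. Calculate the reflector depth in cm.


depth = c * t / 2
t = 63 us = 6.3000e-05 s
depth = 1600 * 6.3000e-05 / 2
depth = 0.0504 m = 5.04 cm


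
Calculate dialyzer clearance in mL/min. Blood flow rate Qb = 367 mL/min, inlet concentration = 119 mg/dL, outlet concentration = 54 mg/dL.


K = Qb * (Cb_in - Cb_out) / Cb_in
K = 367 * (119 - 54) / 119
K = 200.5 mL/min


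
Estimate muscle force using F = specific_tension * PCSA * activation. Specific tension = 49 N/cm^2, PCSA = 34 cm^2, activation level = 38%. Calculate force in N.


F = sigma * PCSA * activation
F = 49 * 34 * 0.38
F = 633.1 N


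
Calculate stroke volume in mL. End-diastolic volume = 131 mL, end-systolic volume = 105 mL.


SV = EDV - ESV
SV = 131 - 105
SV = 26 mL


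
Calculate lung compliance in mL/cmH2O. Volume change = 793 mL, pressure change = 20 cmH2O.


C = dV / dP
C = 793 / 20
C = 39.65 mL/cmH2O


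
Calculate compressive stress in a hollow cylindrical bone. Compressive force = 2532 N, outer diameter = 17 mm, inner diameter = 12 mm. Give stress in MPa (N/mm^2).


A = pi*(r_o^2 - r_i^2)
r_o = 8.5 mm, r_i = 6 mm
A = 113.883 mm^2
sigma = F/A = 2532 / 113.883
sigma = 22.23 MPa


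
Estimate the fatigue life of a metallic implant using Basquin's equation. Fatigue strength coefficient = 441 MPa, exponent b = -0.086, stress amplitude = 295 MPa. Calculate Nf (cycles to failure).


sigma_a = sigma_f' * (2Nf)^b
2Nf = (sigma_a/sigma_f')^(1/b)
2Nf = (295/441)^(1/-0.086)
2Nf = 107.25691
Nf = 53.63


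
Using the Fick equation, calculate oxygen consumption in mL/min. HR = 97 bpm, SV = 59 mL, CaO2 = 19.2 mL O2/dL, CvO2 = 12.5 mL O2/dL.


CO = HR*SV = 97*59/1000 = 5.723 L/min
a-v O2 diff = 19.2 - 12.5 = 6.7 mL/dL
VO2 = CO * (CaO2-CvO2) * 10 dL/L
VO2 = 5.723 * 6.7 * 10
VO2 = 383.4 mL/min


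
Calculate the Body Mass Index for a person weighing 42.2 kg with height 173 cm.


BMI = weight / height^2
height = 173 cm = 1.73 m
BMI = 42.2 / 1.73^2
BMI = 14.1 kg/m^2


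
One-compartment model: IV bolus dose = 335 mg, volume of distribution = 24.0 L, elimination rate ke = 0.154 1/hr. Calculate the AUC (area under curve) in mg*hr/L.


C0 = Dose/Vd = 335/24.0 = 13.9583 mg/L
AUC = C0/ke = 13.9583/0.154
AUC = 90.64 mg*hr/L


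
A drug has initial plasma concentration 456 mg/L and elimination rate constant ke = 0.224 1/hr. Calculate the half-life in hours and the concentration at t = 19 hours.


t_half = ln(2) / ke = 0.693147 / 0.224 = 3.094 hr
C(t) = C0 * exp(-ke*t) = 456 * exp(-0.224*19)
C(19) = 6.466 mg/L


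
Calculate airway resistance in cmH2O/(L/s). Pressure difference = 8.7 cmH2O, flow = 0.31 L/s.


R = dP / flow
R = 8.7 / 0.31
R = 28.06 cmH2O/(L/s)


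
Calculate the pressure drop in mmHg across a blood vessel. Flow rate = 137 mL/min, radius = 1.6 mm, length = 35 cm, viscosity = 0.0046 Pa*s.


dP = 8*mu*L*Q / (pi*r^4)
Q = 137 mL/min = 2.28333e-06 m^3/s
dP = 1428.42 Pa = 1428.42 / 133.322 mmHg = 10.71 mmHg


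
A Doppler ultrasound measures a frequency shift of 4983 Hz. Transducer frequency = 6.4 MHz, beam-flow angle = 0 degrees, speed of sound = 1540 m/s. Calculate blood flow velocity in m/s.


v = fd * c / (2 * f0 * cos(theta))
v = 4983 * 1540 / (2 * 6.4000e+06 * cos(0))
v = 0.5995 m/s


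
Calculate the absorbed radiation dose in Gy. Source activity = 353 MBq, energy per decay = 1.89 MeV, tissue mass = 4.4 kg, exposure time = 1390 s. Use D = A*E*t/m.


A = 353 MBq = 3.5300e+08 Bq
E = 1.89 MeV = 3.02778e-13 J
D = A*E*t/m = 3.5300e+08*3.02778e-13*1390/4.4
D = 0.03376 Gy


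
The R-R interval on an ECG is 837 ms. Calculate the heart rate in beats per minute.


HR = 60 / RR_interval(s)
RR = 837 ms = 0.837 s
HR = 60 / 0.837 = 71.68 bpm


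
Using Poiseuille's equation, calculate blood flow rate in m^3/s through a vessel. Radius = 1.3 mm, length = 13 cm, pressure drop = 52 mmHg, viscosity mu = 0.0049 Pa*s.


Q = pi*r^4*dP / (8*mu*L)
r = 0.0013 m, L = 0.13 m
dP = 52 mmHg = 6932.744 Pa
Q = 1.2207e-05 m^3/s


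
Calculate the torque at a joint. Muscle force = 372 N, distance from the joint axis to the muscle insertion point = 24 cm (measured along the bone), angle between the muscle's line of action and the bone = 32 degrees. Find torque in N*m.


Torque = F * d * sin(theta)   (moment arm = d*sin(theta))
d = 24 cm = 0.24 m
Torque = 372 * 0.24 * sin(32)
Torque = 47.31 N*m


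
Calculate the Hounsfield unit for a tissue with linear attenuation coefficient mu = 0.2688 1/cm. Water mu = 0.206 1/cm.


HU = ((mu_tissue - mu_water) / mu_water) * 1000
HU = ((0.2688 - 0.206) / 0.206) * 1000
HU = 304.9


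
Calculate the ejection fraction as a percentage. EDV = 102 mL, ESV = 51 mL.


SV = EDV - ESV = 102 - 51 = 51 mL
EF = SV/EDV * 100 = 51/102 * 100
EF = 50%


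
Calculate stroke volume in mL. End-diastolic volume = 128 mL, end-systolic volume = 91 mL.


SV = EDV - ESV
SV = 128 - 91
SV = 37 mL


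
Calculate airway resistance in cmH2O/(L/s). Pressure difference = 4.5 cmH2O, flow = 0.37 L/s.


R = dP / flow
R = 4.5 / 0.37
R = 12.16 cmH2O/(L/s)


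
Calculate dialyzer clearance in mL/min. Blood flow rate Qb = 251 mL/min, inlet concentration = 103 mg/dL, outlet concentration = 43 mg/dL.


K = Qb * (Cb_in - Cb_out) / Cb_in
K = 251 * (103 - 43) / 103
K = 146.2 mL/min


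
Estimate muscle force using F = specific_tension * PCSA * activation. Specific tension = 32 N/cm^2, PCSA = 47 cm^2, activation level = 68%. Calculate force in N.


F = sigma * PCSA * activation
F = 32 * 47 * 0.68
F = 1023 N


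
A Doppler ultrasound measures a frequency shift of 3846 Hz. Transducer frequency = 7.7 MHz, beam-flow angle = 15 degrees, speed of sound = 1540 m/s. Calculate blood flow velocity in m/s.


v = fd * c / (2 * f0 * cos(theta))
v = 3846 * 1540 / (2 * 7.7000e+06 * cos(15))
v = 0.3982 m/s


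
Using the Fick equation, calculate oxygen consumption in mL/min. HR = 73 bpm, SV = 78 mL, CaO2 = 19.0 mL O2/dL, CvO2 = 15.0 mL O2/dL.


CO = HR*SV = 73*78/1000 = 5.694 L/min
a-v O2 diff = 19.0 - 15.0 = 4 mL/dL
VO2 = CO * (CaO2-CvO2) * 10 dL/L
VO2 = 5.694 * 4 * 10
VO2 = 227.8 mL/min


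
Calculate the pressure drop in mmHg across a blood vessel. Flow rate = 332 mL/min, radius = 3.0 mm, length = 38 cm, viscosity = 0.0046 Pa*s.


dP = 8*mu*L*Q / (pi*r^4)
Q = 332 mL/min = 5.53333e-06 m^3/s
dP = 304.077 Pa = 304.077 / 133.322 mmHg = 2.281 mmHg


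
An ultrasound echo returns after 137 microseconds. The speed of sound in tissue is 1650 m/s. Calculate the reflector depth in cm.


depth = c * t / 2
t = 137 us = 1.3700e-04 s
depth = 1650 * 1.3700e-04 / 2
depth = 0.113025 m = 11.3025 cm


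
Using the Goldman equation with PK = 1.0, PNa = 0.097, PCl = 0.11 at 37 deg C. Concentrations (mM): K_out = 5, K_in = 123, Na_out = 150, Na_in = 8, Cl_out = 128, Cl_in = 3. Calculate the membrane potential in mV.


Vm = (RT/F)*ln((PK*Ko + PNa*Nao + PCl*Cli)/(PK*Ki + PNa*Nai + PCl*Clo))
Numer = 19.88, Denom = 137.856
Vm = -51.75 mV


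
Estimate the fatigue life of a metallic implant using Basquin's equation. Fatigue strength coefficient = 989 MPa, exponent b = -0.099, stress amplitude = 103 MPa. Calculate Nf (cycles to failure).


sigma_a = sigma_f' * (2Nf)^b
2Nf = (sigma_a/sigma_f')^(1/b)
2Nf = (103/989)^(1/-0.099)
2Nf = 8.3718002e+09
Nf = 4.1859e+09


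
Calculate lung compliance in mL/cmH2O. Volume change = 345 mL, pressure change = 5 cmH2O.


C = dV / dP
C = 345 / 5
C = 69 mL/cmH2O


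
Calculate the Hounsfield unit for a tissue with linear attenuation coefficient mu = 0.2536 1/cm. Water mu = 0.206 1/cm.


HU = ((mu_tissue - mu_water) / mu_water) * 1000
HU = ((0.2536 - 0.206) / 0.206) * 1000
HU = 231.1


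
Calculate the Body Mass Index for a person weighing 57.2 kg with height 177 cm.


BMI = weight / height^2
height = 177 cm = 1.77 m
BMI = 57.2 / 1.77^2
BMI = 18.26 kg/m^2


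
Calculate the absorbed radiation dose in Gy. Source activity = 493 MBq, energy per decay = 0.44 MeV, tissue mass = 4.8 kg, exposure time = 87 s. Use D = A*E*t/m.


A = 493 MBq = 4.9300e+08 Bq
E = 0.44 MeV = 7.0488e-14 J
D = A*E*t/m = 4.9300e+08*7.0488e-14*87/4.8
D = 6.2985e-04 Gy


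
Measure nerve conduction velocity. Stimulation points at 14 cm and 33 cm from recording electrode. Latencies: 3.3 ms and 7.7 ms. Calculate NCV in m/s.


Distance = (33 - 14) / 100 = 0.19 m
dt = (7.7 - 3.3) / 1000 = 0.0044 s
NCV = dist / dt = 43.18 m/s


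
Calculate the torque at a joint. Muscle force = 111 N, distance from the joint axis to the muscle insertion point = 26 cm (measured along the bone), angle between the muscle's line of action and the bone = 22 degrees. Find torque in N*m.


Torque = F * d * sin(theta)   (moment arm = d*sin(theta))
d = 26 cm = 0.26 m
Torque = 111 * 0.26 * sin(22)
Torque = 10.81 N*m
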